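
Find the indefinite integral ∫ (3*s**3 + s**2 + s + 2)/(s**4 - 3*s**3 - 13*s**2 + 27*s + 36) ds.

214*log(s - 4)/35 - 95*log(s - 3)/24 - log(s + 1)/40 + 73*log(s + 3)/84 + C

Factor the denominator: (s - 4)*(s - 3)*(s + 1)*(s + 3).
Partial-fraction decomposition: 73/(84*(s + 3)) - 1/(40*(s + 1)) - 95/(24*(s - 3)) + 214/(35*(s - 4)).
Integrate each term: A/(s−a) contributes A·log|s−a|.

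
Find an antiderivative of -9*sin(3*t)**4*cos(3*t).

-3*sin(3*t)**5/5 + C

Let u = sin(3*t), so du = (3*cos(3*t)) dt.
Rewriting, the integral becomes -3·∫ u^4 du = -3·u^5/5.
Substituting back, u = sin(3*t).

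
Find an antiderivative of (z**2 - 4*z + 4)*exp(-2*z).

(-2*z**2 + 6*z - 5)*exp(-2*z)/4 + C

Use integration by parts with u = z**2 - 4*z + 4, dv = exp(-2*z) dz, so v = -exp(-2*z)/2.
Apply parts 2 times (tabular method): alternate signs, differentiate u down to 0, integrate dv up.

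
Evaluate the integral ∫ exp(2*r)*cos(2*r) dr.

exp(2*r)*sin(2*r)/4 + exp(2*r)*cos(2*r)/4 + C

Let I denote the integral. Integrate by parts with u = cos(2*r), dv = exp(2*r) dr, so v = exp(2*r)/2: I = exp(2*r)*cos(2*r)/2 + ∫ exp(2*r)*sin(2*r) dr.
Apply parts again with u = sin(2*r), dv = exp(2*r) dr: ∫ exp(2*r)*sin(2*r) dr = exp(2*r)*sin(2*r)/2 − I. Substituting back brings back I: I = exp(2*r)*sin(2*r)/2 + exp(2*r)*cos(2*r)/2 − I.
Solving for I: (1 + 1)·I equals the remaining terms, so I = (1/2)·(exp(2*r)*sin(2*r)/2 + exp(2*r)*cos(2*r)/2).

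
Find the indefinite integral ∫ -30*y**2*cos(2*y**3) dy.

-5*sin(2*y**3) + C

Let u = 2*y**3, so du = (6*y**2) dy.
Rewriting, the integral becomes -5·∫ cos(u) du = -5·sin(u).
Substituting back, u = 2*y**3.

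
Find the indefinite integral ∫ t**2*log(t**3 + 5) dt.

Let u = t**3 + 5, so du = (3*t**2) dt.
The integral becomes (1/3)·∫ log(u) du; integrate by parts with u′=log(u), dv′=du.

t**3*log(t**3 + 5)/3 - t**3/3 + 5*log(t**3 + 5)/3 + C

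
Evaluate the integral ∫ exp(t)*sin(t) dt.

Let I denote the integral. Integrate by parts with u = sin(t), dv = exp(t) dt, so v = exp(t): I = exp(t)*sin(t) − ∫ exp(t)*cos(t) dt.
Apply parts again with u = cos(t), dv = exp(t) dt: ∫ exp(t)*cos(t) dt = exp(t)*cos(t) + I. Substituting back brings back I: I = exp(t)*sin(t) - exp(t)*cos(t) − I.
Solving for I: (1 + 1)·I equals the remaining terms, so I = (1/2)·(exp(t)*sin(t) - exp(t)*cos(t)).

exp(t)*sin(t)/2 - exp(t)*cos(t)/2 + C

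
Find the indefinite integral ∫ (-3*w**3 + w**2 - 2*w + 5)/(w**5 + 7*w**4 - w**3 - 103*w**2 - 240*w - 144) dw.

-179*log(w - 4)/1960 - 11*log(w + 1)/60 - 1751*log(w + 3)/196 + 221*log(w + 4)/24 - 101/(14*w + 42) + C

Factor the denominator: (w - 4)*(w + 1)*(w + 3)**2*(w + 4).
Partial-fraction decomposition: 221/(24*(w + 4)) - 1751/(196*(w + 3)) + 101/(14*(w + 3)**2) - 11/(60*(w + 1)) - 179/(1960*(w - 4)).
Integrate each term; A/(w−a) gives A·log|w−a|; A/(w−a)² gives −A/(w−a).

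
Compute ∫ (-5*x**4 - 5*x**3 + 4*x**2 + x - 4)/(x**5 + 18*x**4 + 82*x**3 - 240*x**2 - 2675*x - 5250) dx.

-3649*log(x - 5)/13200 - 27293*log(x + 5)/100 + 5266*log(x + 6)/11 - 10105*log(x + 7)/48 - 2409/(20*x + 100) + C

Factor the denominator: (x - 5)*(x + 5)**2*(x + 6)*(x + 7).
Partial-fraction decomposition: -10105/(48*(x + 7)) + 5266/(11*(x + 6)) - 27293/(100*(x + 5)) + 2409/(20*(x + 5)**2) - 3649/(13200*(x - 5)).
Integrate each term; A/(x−a) gives A·log|x−a|; A/(x−a)² gives −A/(x−a).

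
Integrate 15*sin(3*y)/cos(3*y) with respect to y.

-5*log(cos(3*y)) + C

Let u = cos(3*y), so du = (-3*sin(3*y)) dy.
Rewriting, the integral becomes -5·∫ 1/u du = -5·log(u).
Substituting back, u = cos(3*y).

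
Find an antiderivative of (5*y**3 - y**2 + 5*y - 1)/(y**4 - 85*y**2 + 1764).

850*log(y - 7)/91 - 1073*log(y - 6)/156 - 1147*log(y + 6)/156 + 900*log(y + 7)/91 + C

Factor the denominator: (y - 7)*(y - 6)*(y + 6)*(y + 7).
Partial-fraction decomposition: 900/(91*(y + 7)) - 1147/(156*(y + 6)) - 1073/(156*(y - 6)) + 850/(91*(y - 7)).
Integrate each term: A/(y−a) contributes A·log|y−a|.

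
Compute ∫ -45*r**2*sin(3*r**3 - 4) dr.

5*cos(3*r**3 - 4) + C

Let u = 3*r**3 - 4, so du = (9*r**2) dr.
Rewriting, the integral becomes -5·∫ sin(u) du = -5·-cos(u).
Substituting back, u = 3*r**3 - 4.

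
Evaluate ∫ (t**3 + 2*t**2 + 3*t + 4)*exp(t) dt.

(t**3 - t**2 + 5*t - 1)*exp(t) + C

Use integration by parts with u = t**3 + 2*t**2 + 3*t + 4, dv = exp(t) dt, so v = exp(t).
Apply parts 3 times (tabular method): alternate signs, differentiate u down to 0, integrate dv up.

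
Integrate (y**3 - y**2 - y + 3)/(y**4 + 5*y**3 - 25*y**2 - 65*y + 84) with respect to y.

47*log(y - 4)/231 - log(y - 1)/48 - 15*log(y + 3)/56 + 191*log(y + 7)/176 + C

Factor the denominator: (y - 4)*(y - 1)*(y + 3)*(y + 7).
Partial-fraction decomposition: 191/(176*(y + 7)) - 15/(56*(y + 3)) - 1/(48*(y - 1)) + 47/(231*(y - 4)).
Integrate each term: A/(y−a) contributes A·log|y−a|.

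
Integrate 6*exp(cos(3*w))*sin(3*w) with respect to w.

Let u = cos(3*w), so du = (-3*sin(3*w)) dw.
Rewriting, the integral becomes -2·∫ e^u du = -2·e^u.
Substituting back, u = cos(3*w).

-2*exp(cos(3*w)) + C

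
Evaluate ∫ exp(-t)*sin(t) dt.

Let I denote the integral. Integrate by parts with u = sin(t), dv = exp(-t) dt, so v = -exp(-t): I = -exp(-t)*sin(t) + ∫ exp(-t)*cos(t) dt.
Apply parts again with u = cos(t), dv = exp(-t) dt: ∫ exp(-t)*cos(t) dt = -exp(-t)*cos(t) − I. Substituting back brings back I: I = -exp(-t)*sin(t) - exp(-t)*cos(t) − I.
Solving for I: (1 + 1)·I equals the remaining terms, so I = (1/2)·(-exp(-t)*sin(t) - exp(-t)*cos(t)).

-exp(-t)*sin(t)/2 - exp(-t)*cos(t)/2 + C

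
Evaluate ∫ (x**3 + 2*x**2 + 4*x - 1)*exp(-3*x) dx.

Use integration by parts with u = x**3 + 2*x**2 + 4*x - 1, dv = exp(-3*x) dx, so v = -exp(-3*x)/3.
Apply parts 3 times (tabular method): alternate signs, differentiate u down to 0, integrate dv up.

(-x**3 - 3*x**2 - 6*x - 1)*exp(-3*x)/3 + C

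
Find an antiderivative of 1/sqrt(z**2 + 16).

log(z + sqrt(z**2 + 16)) + C

Substitute z = 4·tan(θ), so dz = 4·sec(θ)^2 dθ and the radical becomes sqrt(z**2 + 16) = 4·sec(θ) by the Pythagorean identity.
Integrate the resulting trig expression in θ, then back-substitute tan(θ) = z/4, sec(θ) = sqrt(z**2 + 16)/4 (absorbing any constant into C).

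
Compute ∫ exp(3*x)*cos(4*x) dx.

Let I denote the integral. Integrate by parts with u = cos(4*x), dv = exp(3*x) dx, so v = exp(3*x)/3: I = exp(3*x)*cos(4*x)/3 + (4/3)·∫ exp(3*x)*sin(4*x) dx.
Apply parts again with u = sin(4*x), dv = exp(3*x) dx: ∫ exp(3*x)*sin(4*x) dx = exp(3*x)*sin(4*x)/3 − (4/3)·I. Substituting back brings back I: I = 4*exp(3*x)*sin(4*x)/9 + exp(3*x)*cos(4*x)/3 − (16/9)·I.
Solving for I: (1 + 16/9)·I equals the remaining terms, so I = (9/25)·(4*exp(3*x)*sin(4*x)/9 + exp(3*x)*cos(4*x)/3).

4*exp(3*x)*sin(4*x)/25 + 3*exp(3*x)*cos(4*x)/25 + C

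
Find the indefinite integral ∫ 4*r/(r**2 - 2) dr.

Let u = r**2 - 2, so du = (2*r) dr.
Rewriting, the integral becomes 2·∫ 1/u du = 2·log(u).
Substituting back, u = r**2 - 2.

2*log(r**2 - 2) + C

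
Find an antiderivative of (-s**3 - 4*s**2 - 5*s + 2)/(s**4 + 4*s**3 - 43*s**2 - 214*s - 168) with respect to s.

-log(s - 7)/2 - log(s + 1)/30 + log(s + 4)/3 - 4*log(s + 6)/5 + C

Factor the denominator: (s - 7)*(s + 1)*(s + 4)*(s + 6).
Partial-fraction decomposition: -4/(5*(s + 6)) + 1/(3*(s + 4)) - 1/(30*(s + 1)) - 1/(2*(s - 7)).
Integrate each term: A/(s−a) contributes A·log|s−a|.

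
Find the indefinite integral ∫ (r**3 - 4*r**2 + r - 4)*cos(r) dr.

r**3*sin(r) - 4*r**2*sin(r) + 3*r**2*cos(r) - 5*r*sin(r) - 8*r*cos(r) + 4*sin(r) - 5*cos(r) + C

Use integration by parts with u = r**3 - 4*r**2 + r - 4, dv = cos(r) dr, so v = sin(r).
Apply parts 3 times (tabular method): alternate signs, differentiate u down to 0, integrate dv up.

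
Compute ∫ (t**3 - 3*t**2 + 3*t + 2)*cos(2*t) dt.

t**3*sin(2*t)/2 - 3*t**2*sin(2*t)/2 + 3*t**2*cos(2*t)/4 + 3*t*sin(2*t)/4 - 3*t*cos(2*t)/2 + 7*sin(2*t)/4 + 3*cos(2*t)/8 + C

Use integration by parts with u = t**3 - 3*t**2 + 3*t + 2, dv = cos(2*t) dt, so v = sin(2*t)/2.
Apply parts 3 times (tabular method): alternate signs, differentiate u down to 0, integrate dv up.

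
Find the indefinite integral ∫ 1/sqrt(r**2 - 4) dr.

Substitute r = 2·sec(θ), so dr = 2·sec(θ)*tan(θ) dθ and the radical becomes sqrt(r**2 - 4) = 2·tan(θ) by the Pythagorean identity.
Integrate the resulting trig expression in θ, then back-substitute sec(θ) = r/2, tan(θ) = sqrt(r**2 - 4)/2 (absorbing any constant into C).

log(r + sqrt(r**2 - 4)) + C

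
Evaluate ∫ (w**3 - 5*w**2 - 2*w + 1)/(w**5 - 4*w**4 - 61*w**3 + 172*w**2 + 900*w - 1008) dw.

Factor the denominator: (w - 7)*(w - 6)*(w - 1)*(w + 4)*(w + 6).
Partial-fraction decomposition: -383/(2184*(w + 6)) + 27/(220*(w + 4)) - 1/(210*(w - 1)) - 1/(24*(w - 6)) + 85/(858*(w - 7)).
Integrate each term: A/(w−a) contributes A·log|w−a|.

85*log(w - 7)/858 - log(w - 6)/24 - log(w - 1)/210 + 27*log(w + 4)/220 - 383*log(w + 6)/2184 + C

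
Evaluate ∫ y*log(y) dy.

y**2*log(y)/2 - y**2/4 + C

Use integration by parts with u = log(y), dv = y dy.
Then du = 1/y dy and v = y**2/2.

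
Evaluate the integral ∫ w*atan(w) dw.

w**2*atan(w)/2 - w/2 + atan(w)/2 + C

Use integration by parts with u = arctan(w), dv = w dw.
Then du = 1/(w**2 + 1) dw.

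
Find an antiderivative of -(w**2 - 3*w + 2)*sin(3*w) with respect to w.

Use integration by parts with u = w**2 - 3*w + 2, dv = -sin(3*w) dw, so v = cos(3*w)/3.
Apply parts 2 times (tabular method): alternate signs, differentiate u down to 0, integrate dv up.

w**2*cos(3*w)/3 - 2*w*sin(3*w)/9 - w*cos(3*w) + sin(3*w)/3 + 16*cos(3*w)/27 + C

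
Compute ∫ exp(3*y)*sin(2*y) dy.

Let I denote the integral. Integrate by parts with u = sin(2*y), dv = exp(3*y) dy, so v = exp(3*y)/3: I = exp(3*y)*sin(2*y)/3 − (2/3)·∫ exp(3*y)*cos(2*y) dy.
Apply parts again with u = cos(2*y), dv = exp(3*y) dy: ∫ exp(3*y)*cos(2*y) dy = exp(3*y)*cos(2*y)/3 + (2/3)·I. Substituting back brings back I: I = exp(3*y)*sin(2*y)/3 - 2*exp(3*y)*cos(2*y)/9 − (4/9)·I.
Solving for I: (1 + 4/9)·I equals the remaining terms, so I = (9/13)·(exp(3*y)*sin(2*y)/3 - 2*exp(3*y)*cos(2*y)/9).

3*exp(3*y)*sin(2*y)/13 - 2*exp(3*y)*cos(2*y)/13 + C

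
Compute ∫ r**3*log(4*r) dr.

Use integration by parts with u = log(4*r), dv = r**3 dr.
Then du = 1/r dr and v = r**4/4.

r**4*(log(r) + 2*log(2))/4 - r**4/16 + C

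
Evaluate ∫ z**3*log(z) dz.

Use integration by parts with u = log(z), dv = z**3 dz.
Then du = 1/z dz and v = z**4/4.

z**4*log(z)/4 - z**4/16 + C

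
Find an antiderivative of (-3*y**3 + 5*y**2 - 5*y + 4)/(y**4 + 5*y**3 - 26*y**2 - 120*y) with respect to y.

-log(y)/30 - 271*log(y - 5)/495 + 37*log(y + 4)/9 - 431*log(y + 6)/66 + C

Factor the denominator: y*(y - 5)*(y + 4)*(y + 6).
Partial-fraction decomposition: -431/(66*(y + 6)) + 37/(9*(y + 4)) - 271/(495*(y - 5)) - 1/(30*y).
Integrate each term: A/(y−a) contributes A·log|y−a|.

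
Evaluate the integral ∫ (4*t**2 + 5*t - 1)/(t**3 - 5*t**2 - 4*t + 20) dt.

124*log(t - 5)/21 - 25*log(t - 2)/12 + 5*log(t + 2)/28 + C

Factor the denominator: (t - 5)*(t - 2)*(t + 2).
Partial-fraction decomposition: 5/(28*(t + 2)) - 25/(12*(t - 2)) + 124/(21*(t - 5)).
Integrate each term: A/(t−a) contributes A·log|t−a|.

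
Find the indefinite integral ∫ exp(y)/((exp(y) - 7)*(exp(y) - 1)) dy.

log(exp(y) - 7)/6 - log(exp(y) - 1)/6 + C

Let u = e^y, du = e^y dy.
The integral becomes ∫ du/((u-1)(u-7)); decompose into partial fractions.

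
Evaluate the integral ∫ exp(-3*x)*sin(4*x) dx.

Let I denote the integral. Integrate by parts with u = sin(4*x), dv = exp(-3*x) dx, so v = -exp(-3*x)/3: I = -exp(-3*x)*sin(4*x)/3 + (4/3)·∫ exp(-3*x)*cos(4*x) dx.
Apply parts again with u = cos(4*x), dv = exp(-3*x) dx: ∫ exp(-3*x)*cos(4*x) dx = -exp(-3*x)*cos(4*x)/3 − (4/3)·I. Substituting back brings back I: I = -exp(-3*x)*sin(4*x)/3 - 4*exp(-3*x)*cos(4*x)/9 − (16/9)·I.
Solving for I: (1 + 16/9)·I equals the remaining terms, so I = (9/25)·(-exp(-3*x)*sin(4*x)/3 - 4*exp(-3*x)*cos(4*x)/9).

-3*exp(-3*x)*sin(4*x)/25 - 4*exp(-3*x)*cos(4*x)/25 + C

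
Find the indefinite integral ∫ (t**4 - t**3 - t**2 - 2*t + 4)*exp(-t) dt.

(-t**4 - 3*t**3 - 8*t**2 - 14*t - 18)*exp(-t) + C

Use integration by parts with u = t**4 - t**3 - t**2 - 2*t + 4, dv = exp(-t) dt, so v = -exp(-t).
Apply parts 4 times (tabular method): alternate signs, differentiate u down to 0, integrate dv up.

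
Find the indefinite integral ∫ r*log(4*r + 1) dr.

Use integration by parts with u = log(4*r + 1), dv = r dr.
Then du = 4/(4*r + 1) dr and v = r**2/2.

r**2*log(4*r + 1)/2 - r**2/4 + r/8 - log(4*r + 1)/32 + C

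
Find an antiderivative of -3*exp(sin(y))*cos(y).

-3*exp(sin(y)) + C

Let u = sin(y), so du = (cos(y)) dy.
Rewriting, the integral becomes -3·∫ e^u du = -3·e^u.
Substituting back, u = sin(y).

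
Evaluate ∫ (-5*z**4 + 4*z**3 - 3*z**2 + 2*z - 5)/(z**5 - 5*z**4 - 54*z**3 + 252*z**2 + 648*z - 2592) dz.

Factor the denominator: (z - 6)**2*(z - 3)*(z + 4)*(z + 6).
Partial-fraction decomposition: -7469/(2592*(z + 6)) + 1597/(1400*(z + 4)) - 323/(567*(z - 3)) - 58093/(21600*(z - 6)) - 5717/(360*(z - 6)**2).
Integrate each term; A/(z−a) gives A·log|z−a|; A/(z−a)² gives −A/(z−a).

-58093*log(z - 6)/21600 - 323*log(z - 3)/567 + 1597*log(z + 4)/1400 - 7469*log(z + 6)/2592 + 5717/(360*z - 2160) + C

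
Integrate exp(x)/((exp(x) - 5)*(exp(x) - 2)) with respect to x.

Let u = e^x, du = e^x dx.
The integral becomes ∫ du/((u-2)(u-5)); decompose into partial fractions.

log(exp(x) - 5)/3 - log(exp(x) - 2)/3 + C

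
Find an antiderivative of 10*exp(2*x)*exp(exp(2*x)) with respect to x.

Let u = exp(2*x), so du = (2*exp(2*x)) dx.
Rewriting, the integral becomes 5·∫ e^u du = 5·e^u.
Substituting back, u = exp(2*x).

5*exp(exp(2*x)) + C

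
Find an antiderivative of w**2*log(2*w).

w**3*(log(w) + log(2))/3 - w**3/9 + C

Use integration by parts with u = log(2*w), dv = w**2 dw.
Then du = 1/w dw and v = w**3/3.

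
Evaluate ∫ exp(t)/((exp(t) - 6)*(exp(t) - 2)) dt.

log(exp(t) - 6)/4 - log(exp(t) - 2)/4 + C

Let u = e^t, du = e^t dt.
The integral becomes ∫ du/((u-2)(u-6)); decompose into partial fractions.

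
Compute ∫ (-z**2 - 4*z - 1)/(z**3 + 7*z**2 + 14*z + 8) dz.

2*log(z + 1)/3 - 3*log(z + 2)/2 - log(z + 4)/6 + C

Factor the denominator: (z + 1)*(z + 2)*(z + 4).
Partial-fraction decomposition: -1/(6*(z + 4)) - 3/(2*(z + 2)) + 2/(3*(z + 1)).
Integrate each term: A/(z−a) contributes A·log|z−a|.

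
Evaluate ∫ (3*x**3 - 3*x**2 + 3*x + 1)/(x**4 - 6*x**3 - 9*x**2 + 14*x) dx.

Factor the denominator: x*(x - 7)*(x - 1)*(x + 2).
Partial-fraction decomposition: 41/(54*(x + 2)) - 2/(9*(x - 1)) + 452/(189*(x - 7)) + 1/(14*x).
Integrate each term: A/(x−a) contributes A·log|x−a|.

log(x)/14 + 452*log(x - 7)/189 - 2*log(x - 1)/9 + 41*log(x + 2)/54 + C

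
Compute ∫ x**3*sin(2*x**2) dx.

-x**2*cos(2*x**2)/4 + sin(2*x**2)/8 + C

Let u = x², du = 2x dx; rewrite as (1/2)∫ u^1·sin(2u) du.
Now integrate by parts 1 time.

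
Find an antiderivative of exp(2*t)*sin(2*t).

exp(2*t)*sin(2*t)/4 - exp(2*t)*cos(2*t)/4 + C

Let I denote the integral. Integrate by parts with u = sin(2*t), dv = exp(2*t) dt, so v = exp(2*t)/2: I = exp(2*t)*sin(2*t)/2 − ∫ exp(2*t)*cos(2*t) dt.
Apply parts again with u = cos(2*t), dv = exp(2*t) dt: ∫ exp(2*t)*cos(2*t) dt = exp(2*t)*cos(2*t)/2 + I. Substituting back brings back I: I = exp(2*t)*sin(2*t)/2 - exp(2*t)*cos(2*t)/2 − I.
Solving for I: (1 + 1)·I equals the remaining terms, so I = (1/2)·(exp(2*t)*sin(2*t)/2 - exp(2*t)*cos(2*t)/2).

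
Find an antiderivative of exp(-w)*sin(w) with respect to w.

Let I denote the integral. Integrate by parts with u = sin(w), dv = exp(-w) dw, so v = -exp(-w): I = -exp(-w)*sin(w) + ∫ exp(-w)*cos(w) dw.
Apply parts again with u = cos(w), dv = exp(-w) dw: ∫ exp(-w)*cos(w) dw = -exp(-w)*cos(w) − I. Substituting back brings back I: I = -exp(-w)*sin(w) - exp(-w)*cos(w) − I.
Solving for I: (1 + 1)·I equals the remaining terms, so I = (1/2)·(-exp(-w)*sin(w) - exp(-w)*cos(w)).

-exp(-w)*sin(w)/2 - exp(-w)*cos(w)/2 + C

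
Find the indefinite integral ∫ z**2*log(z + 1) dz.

z**3*log(z + 1)/3 - z**3/9 + z**2/6 - z/3 + log(z + 1)/3 + C

Use integration by parts with u = log(z + 1), dv = z**2 dz.
Then du = 1/(z + 1) dz and v = z**3/3.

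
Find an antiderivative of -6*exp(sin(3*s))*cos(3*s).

Let u = sin(3*s), so du = (3*cos(3*s)) ds.
Rewriting, the integral becomes -2·∫ e^u du = -2·e^u.
Substituting back, u = sin(3*s).

-2*exp(sin(3*s)) + C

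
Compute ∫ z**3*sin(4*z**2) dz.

-z**2*cos(4*z**2)/8 + sin(4*z**2)/32 + C

Let u = z², du = 2z dz; rewrite as (1/2)∫ u^1·sin(4u) du.
Now integrate by parts 1 time.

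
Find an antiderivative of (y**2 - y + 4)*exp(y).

(y**2 - 3*y + 7)*exp(y) + C

Use integration by parts with u = y**2 - y + 4, dv = exp(y) dy, so v = exp(y).
Apply parts 2 times (tabular method): alternate signs, differentiate u down to 0, integrate dv up.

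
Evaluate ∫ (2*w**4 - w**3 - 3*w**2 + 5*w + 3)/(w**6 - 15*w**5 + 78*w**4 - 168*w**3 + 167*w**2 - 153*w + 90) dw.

767*log(w - 6)/185 - 539*log(w - 5)/104 + 21*log(w - 3)/20 - 3*log(w - 1)/40 + 297*log(w**2 + 1)/9620 - 179*atan(w)/4810 + C

Factor the denominator: (w - 6)*(w - 5)*(w - 3)*(w - 1)*(w**2 + 1).
Partial-fraction decomposition: (297*w - 179)/(4810*(w**2 + 1)) - 3/(40*(w - 1)) + 21/(20*(w - 3)) - 539/(104*(w - 5)) + 767/(185*(w - 6)).
Integrate each term; A/(w−a) gives A·log|w−a|; the (Bw+D)/(w²+p²) term gives a log and an atan.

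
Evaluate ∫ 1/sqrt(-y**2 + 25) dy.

Substitute y = 5·sin(θ), so dy = 5·cos(θ) dθ and the radical becomes sqrt(-y**2 + 25) = 5·cos(θ) by the Pythagorean identity.
Integrate the resulting trig expression in θ, then back-substitute θ = asin(y/5), sin(θ) = y/5, cos(θ) = sqrt(-y**2 + 25)/5 (absorbing any constant into C).

asin(y/5) + C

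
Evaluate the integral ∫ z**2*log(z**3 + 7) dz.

z**3*log(z**3 + 7)/3 - z**3/3 + 7*log(z**3 + 7)/3 + C

Let u = z**3 + 7, so du = (3*z**2) dz.
The integral becomes (1/3)·∫ log(u) du; integrate by parts with u′=log(u), dv′=du.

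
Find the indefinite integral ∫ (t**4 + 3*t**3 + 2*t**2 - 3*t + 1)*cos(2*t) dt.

Use integration by parts with u = t**4 + 3*t**3 + 2*t**2 - 3*t + 1, dv = cos(2*t) dt, so v = sin(2*t)/2.
Apply parts 4 times (tabular method): alternate signs, differentiate u down to 0, integrate dv up.

t**4*sin(2*t)/2 + 3*t**3*sin(2*t)/2 + t**3*cos(2*t) - t**2*sin(2*t)/2 + 9*t**2*cos(2*t)/4 - 15*t*sin(2*t)/4 - t*cos(2*t)/2 + 3*sin(2*t)/4 - 15*cos(2*t)/8 + C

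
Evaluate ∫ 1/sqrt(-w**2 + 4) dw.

asin(w/2) + C

Substitute w = 2·sin(θ), so dw = 2·cos(θ) dθ and the radical becomes sqrt(-w**2 + 4) = 2·cos(θ) by the Pythagorean identity.
Integrate the resulting trig expression in θ, then back-substitute θ = asin(w/2), sin(θ) = w/2, cos(θ) = sqrt(-w**2 + 4)/2 (absorbing any constant into C).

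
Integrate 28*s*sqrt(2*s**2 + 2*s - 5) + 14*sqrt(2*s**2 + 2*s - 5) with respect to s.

14*(2*s**2 + 2*s - 5)**(3/2)/3 + C

Let u = 2*s**2 + 2*s - 5, so du = (4*s + 2) ds.
Rewriting, the integral becomes 7·∫ √u du = 7·(2/3)u^(3/2).
Substituting back, u = 2*s**2 + 2*s - 5.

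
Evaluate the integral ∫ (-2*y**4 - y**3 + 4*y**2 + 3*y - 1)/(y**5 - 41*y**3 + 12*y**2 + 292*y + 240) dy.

-1261*log(y - 5)/462 + 167*log(y - 4)/100 - log(y + 1)/150 + 5*log(y + 2)/56 - 2251*log(y + 6)/2200 + C

Factor the denominator: (y - 5)*(y - 4)*(y + 1)*(y + 2)*(y + 6).
Partial-fraction decomposition: -2251/(2200*(y + 6)) + 5/(56*(y + 2)) - 1/(150*(y + 1)) + 167/(100*(y - 4)) - 1261/(462*(y - 5)).
Integrate each term: A/(y−a) contributes A·log|y−a|.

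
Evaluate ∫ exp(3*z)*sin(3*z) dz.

exp(3*z)*sin(3*z)/6 - exp(3*z)*cos(3*z)/6 + C

Let I denote the integral. Integrate by parts with u = sin(3*z), dv = exp(3*z) dz, so v = exp(3*z)/3: I = exp(3*z)*sin(3*z)/3 − ∫ exp(3*z)*cos(3*z) dz.
Apply parts again with u = cos(3*z), dv = exp(3*z) dz: ∫ exp(3*z)*cos(3*z) dz = exp(3*z)*cos(3*z)/3 + I. Substituting back brings back I: I = exp(3*z)*sin(3*z)/3 - exp(3*z)*cos(3*z)/3 − I.
Solving for I: (1 + 1)·I equals the remaining terms, so I = (1/2)·(exp(3*z)*sin(3*z)/3 - exp(3*z)*cos(3*z)/3).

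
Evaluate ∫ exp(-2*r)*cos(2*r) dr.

Let I denote the integral. Integrate by parts with u = cos(2*r), dv = exp(-2*r) dr, so v = -exp(-2*r)/2: I = -exp(-2*r)*cos(2*r)/2 − ∫ exp(-2*r)*sin(2*r) dr.
Apply parts again with u = sin(2*r), dv = exp(-2*r) dr: ∫ exp(-2*r)*sin(2*r) dr = -exp(-2*r)*sin(2*r)/2 + I. Substituting back brings back I: I = exp(-2*r)*sin(2*r)/2 - exp(-2*r)*cos(2*r)/2 − I.
Solving for I: (1 + 1)·I equals the remaining terms, so I = (1/2)·(exp(-2*r)*sin(2*r)/2 - exp(-2*r)*cos(2*r)/2).

exp(-2*r)*sin(2*r)/4 - exp(-2*r)*cos(2*r)/4 + C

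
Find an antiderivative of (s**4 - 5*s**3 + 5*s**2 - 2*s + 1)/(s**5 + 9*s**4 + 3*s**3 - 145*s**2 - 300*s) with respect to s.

-log(s)/300 + log(s - 4)/252 + 67*log(s + 3)/21 - 493*log(s + 5)/225 + 77/(5*s + 25) + C

Factor the denominator: s*(s - 4)*(s + 3)*(s + 5)**2.
Partial-fraction decomposition: -493/(225*(s + 5)) - 77/(5*(s + 5)**2) + 67/(21*(s + 3)) + 1/(252*(s - 4)) - 1/(300*s).
Integrate each term; A/(s−a) gives A·log|s−a|; A/(s−a)² gives −A/(s−a).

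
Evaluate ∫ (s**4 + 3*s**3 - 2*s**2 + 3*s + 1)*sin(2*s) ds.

-s**4*cos(2*s)/2 + s**3*sin(2*s) - 3*s**3*cos(2*s)/2 + 9*s**2*sin(2*s)/4 + 5*s**2*cos(2*s)/2 - 5*s*sin(2*s)/2 + 3*s*cos(2*s)/4 - 3*sin(2*s)/8 - 7*cos(2*s)/4 + C

Use integration by parts with u = s**4 + 3*s**3 - 2*s**2 + 3*s + 1, dv = sin(2*s) ds, so v = -cos(2*s)/2.
Apply parts 4 times (tabular method): alternate signs, differentiate u down to 0, integrate dv up.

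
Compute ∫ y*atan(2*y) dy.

y**2*atan(2*y)/2 - y/4 + atan(2*y)/8 + C

Use integration by parts with u = arctan(2*y), dv = y dy.
Then du = 2/(4*y**2 + 1) dy.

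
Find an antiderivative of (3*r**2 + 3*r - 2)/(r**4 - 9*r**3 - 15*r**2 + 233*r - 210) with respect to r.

83*log(r - 7)/36 - 124*log(r - 6)/55 + log(r - 1)/45 - 29*log(r + 5)/396 + C

Factor the denominator: (r - 7)*(r - 6)*(r - 1)*(r + 5).
Partial-fraction decomposition: -29/(396*(r + 5)) + 1/(45*(r - 1)) - 124/(55*(r - 6)) + 83/(36*(r - 7)).
Integrate each term: A/(r−a) contributes A·log|r−a|.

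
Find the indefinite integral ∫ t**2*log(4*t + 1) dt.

t**3*log(4*t + 1)/3 - t**3/9 + t**2/24 - t/48 + log(4*t + 1)/192 + C

Use integration by parts with u = log(4*t + 1), dv = t**2 dt.
Then du = 4/(4*t + 1) dt and v = t**3/3.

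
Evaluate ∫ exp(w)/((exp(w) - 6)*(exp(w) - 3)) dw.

log(exp(w) - 6)/3 - log(exp(w) - 3)/3 + C

Let u = e^w, du = e^w dw.
The integral becomes ∫ du/((u-3)(u-6)); decompose into partial fractions.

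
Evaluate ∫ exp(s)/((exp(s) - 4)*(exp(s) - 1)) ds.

Let u = e^s, du = e^s ds.
The integral becomes ∫ du/((u-1)(u-4)); decompose into partial fractions.

log(exp(s) - 4)/3 - log(exp(s) - 1)/3 + C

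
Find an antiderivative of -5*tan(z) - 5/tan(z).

-5*log(tan(z)) + C

Let u = tan(z), so du = (tan(z)**2 + 1) dz.
Rewriting, the integral becomes -5·∫ 1/u du = -5·log(u).
Substituting back, u = tan(z).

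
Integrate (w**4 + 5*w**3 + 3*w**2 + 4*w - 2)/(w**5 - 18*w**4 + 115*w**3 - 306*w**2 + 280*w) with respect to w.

-log(w)/140 + 4289*log(w - 7)/210 - 1343*log(w - 5)/30 + 319*log(w - 4)/12 - 37*log(w - 2)/30 + C

Factor the denominator: w*(w - 7)*(w - 5)*(w - 4)*(w - 2).
Partial-fraction decomposition: -37/(30*(w - 2)) + 319/(12*(w - 4)) - 1343/(30*(w - 5)) + 4289/(210*(w - 7)) - 1/(140*w).
Integrate each term: A/(w−a) contributes A·log|w−a|.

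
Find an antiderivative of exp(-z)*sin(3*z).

Let I denote the integral. Integrate by parts with u = sin(3*z), dv = exp(-z) dz, so v = -exp(-z): I = -exp(-z)*sin(3*z) + 3·∫ exp(-z)*cos(3*z) dz.
Apply parts again with u = cos(3*z), dv = exp(-z) dz: ∫ exp(-z)*cos(3*z) dz = -exp(-z)*cos(3*z) − 3·I. Substituting back brings back I: I = -exp(-z)*sin(3*z) - 3*exp(-z)*cos(3*z) − 9·I.
Solving for I: (1 + 9)·I equals the remaining terms, so I = (1/10)·(-exp(-z)*sin(3*z) - 3*exp(-z)*cos(3*z)).

-exp(-z)*sin(3*z)/10 - 3*exp(-z)*cos(3*z)/10 + C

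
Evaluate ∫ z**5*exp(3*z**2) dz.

(9*z**4 - 6*z**2 + 2)*exp(3*z**2)/54 + C

Let u = z², du = 2z dz; rewrite as (1/2)∫ u^2·exp(3u) du.
Now integrate by parts 2 times.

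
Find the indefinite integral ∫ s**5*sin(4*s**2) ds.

Let u = s², du = 2s ds; rewrite as (1/2)∫ u^2·sin(4u) du.
Now integrate by parts 2 times.

-s**4*cos(4*s**2)/8 + s**2*sin(4*s**2)/16 + cos(4*s**2)/64 + C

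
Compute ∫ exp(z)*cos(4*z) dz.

4*exp(z)*sin(4*z)/17 + exp(z)*cos(4*z)/17 + C

Let I denote the integral. Integrate by parts with u = cos(4*z), dv = exp(z) dz, so v = exp(z): I = exp(z)*cos(4*z) + 4·∫ exp(z)*sin(4*z) dz.
Apply parts again with u = sin(4*z), dv = exp(z) dz: ∫ exp(z)*sin(4*z) dz = exp(z)*sin(4*z) − 4·I. Substituting back brings back I: I = 4*exp(z)*sin(4*z) + exp(z)*cos(4*z) − 16·I.
Solving for I: (1 + 16)·I equals the remaining terms, so I = (1/17)·(4*exp(z)*sin(4*z) + exp(z)*cos(4*z)).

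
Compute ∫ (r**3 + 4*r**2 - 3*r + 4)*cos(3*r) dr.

r**3*sin(3*r)/3 + 4*r**2*sin(3*r)/3 + r**2*cos(3*r)/3 - 11*r*sin(3*r)/9 + 8*r*cos(3*r)/9 + 28*sin(3*r)/27 - 11*cos(3*r)/27 + C

Use integration by parts with u = r**3 + 4*r**2 - 3*r + 4, dv = cos(3*r) dr, so v = sin(3*r)/3.
Apply parts 3 times (tabular method): alternate signs, differentiate u down to 0, integrate dv up.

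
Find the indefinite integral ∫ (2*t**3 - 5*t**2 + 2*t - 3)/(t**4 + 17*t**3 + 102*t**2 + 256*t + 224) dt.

-43*log(t + 2)/20 - 203*log(t + 4)/12 + 316*log(t + 7)/15 - 73/(2*t + 8) + C

Factor the denominator: (t + 2)*(t + 4)**2*(t + 7).
Partial-fraction decomposition: 316/(15*(t + 7)) - 203/(12*(t + 4)) + 73/(2*(t + 4)**2) - 43/(20*(t + 2)).
Integrate each term; A/(t−a) gives A·log|t−a|; A/(t−a)² gives −A/(t−a).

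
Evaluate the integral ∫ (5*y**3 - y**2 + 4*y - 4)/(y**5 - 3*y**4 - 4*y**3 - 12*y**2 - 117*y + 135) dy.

77*log(y - 5)/136 - log(y - 1)/40 - 5*log(y + 3)/18 - 403*log(y**2 + 9)/3060 + 347*atan(y/3)/765 + C

Factor the denominator: (y - 5)*(y - 1)*(y + 3)*(y**2 + 9).
Partial-fraction decomposition: -(403*y - 2082)/(1530*(y**2 + 9)) - 5/(18*(y + 3)) - 1/(40*(y - 1)) + 77/(136*(y - 5)).
Integrate each term; A/(y−a) gives A·log|y−a|; the (By+D)/(y²+p²) term gives a log and an atan.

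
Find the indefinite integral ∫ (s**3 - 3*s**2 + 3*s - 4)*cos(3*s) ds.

s**3*sin(3*s)/3 - s**2*sin(3*s) + s**2*cos(3*s)/3 + 7*s*sin(3*s)/9 - 2*s*cos(3*s)/3 - 10*sin(3*s)/9 + 7*cos(3*s)/27 + C

Use integration by parts with u = s**3 - 3*s**2 + 3*s - 4, dv = cos(3*s) ds, so v = sin(3*s)/3.
Apply parts 3 times (tabular method): alternate signs, differentiate u down to 0, integrate dv up.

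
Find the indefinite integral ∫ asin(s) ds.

s*asin(s) + sqrt(-s**2 + 1) + C

Use integration by parts with u = arcsin(s), dv = ds.
Then du = 1/sqrt(-s**2 + 1) ds.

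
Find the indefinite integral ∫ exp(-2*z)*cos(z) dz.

Let I denote the integral. Integrate by parts with u = cos(z), dv = exp(-2*z) dz, so v = -exp(-2*z)/2: I = -exp(-2*z)*cos(z)/2 − (1/2)·∫ exp(-2*z)*sin(z) dz.
Apply parts again with u = sin(z), dv = exp(-2*z) dz: ∫ exp(-2*z)*sin(z) dz = -exp(-2*z)*sin(z)/2 + (1/2)·I. Substituting back brings back I: I = exp(-2*z)*sin(z)/4 - exp(-2*z)*cos(z)/2 − (1/4)·I.
Solving for I: (1 + 1/4)·I equals the remaining terms, so I = (4/5)·(exp(-2*z)*sin(z)/4 - exp(-2*z)*cos(z)/2).

exp(-2*z)*sin(z)/5 - 2*exp(-2*z)*cos(z)/5 + C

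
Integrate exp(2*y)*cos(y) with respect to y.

Let I denote the integral. Integrate by parts with u = cos(y), dv = exp(2*y) dy, so v = exp(2*y)/2: I = exp(2*y)*cos(y)/2 + (1/2)·∫ exp(2*y)*sin(y) dy.
Apply parts again with u = sin(y), dv = exp(2*y) dy: ∫ exp(2*y)*sin(y) dy = exp(2*y)*sin(y)/2 − (1/2)·I. Substituting back brings back I: I = exp(2*y)*sin(y)/4 + exp(2*y)*cos(y)/2 − (1/4)·I.
Solving for I: (1 + 1/4)·I equals the remaining terms, so I = (4/5)·(exp(2*y)*sin(y)/4 + exp(2*y)*cos(y)/2).

exp(2*y)*sin(y)/5 + 2*exp(2*y)*cos(y)/5 + C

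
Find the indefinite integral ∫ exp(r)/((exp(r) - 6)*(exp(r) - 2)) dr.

log(exp(r) - 6)/4 - log(exp(r) - 2)/4 + C

Let u = e^r, du = e^r dr.
The integral becomes ∫ du/((u-2)(u-6)); decompose into partial fractions.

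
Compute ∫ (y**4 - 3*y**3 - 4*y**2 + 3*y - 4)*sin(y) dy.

-y**4*cos(y) + 4*y**3*sin(y) + 3*y**3*cos(y) - 9*y**2*sin(y) + 16*y**2*cos(y) - 32*y*sin(y) - 21*y*cos(y) + 21*sin(y) - 28*cos(y) + C

Use integration by parts with u = y**4 - 3*y**3 - 4*y**2 + 3*y - 4, dv = sin(y) dy, so v = -cos(y).
Apply parts 4 times (tabular method): alternate signs, differentiate u down to 0, integrate dv up.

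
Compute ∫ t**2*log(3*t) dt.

t**3*(log(t) + log(3))/3 - t**3/9 + C

Use integration by parts with u = log(3*t), dv = t**2 dt.
Then du = 1/t dt and v = t**3/3.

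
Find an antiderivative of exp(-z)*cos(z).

exp(-z)*sin(z)/2 - exp(-z)*cos(z)/2 + C

Let I denote the integral. Integrate by parts with u = cos(z), dv = exp(-z) dz, so v = -exp(-z): I = -exp(-z)*cos(z) − ∫ exp(-z)*sin(z) dz.
Apply parts again with u = sin(z), dv = exp(-z) dz: ∫ exp(-z)*sin(z) dz = -exp(-z)*sin(z) + I. Substituting back brings back I: I = exp(-z)*sin(z) - exp(-z)*cos(z) − I.
Solving for I: (1 + 1)·I equals the remaining terms, so I = (1/2)·(exp(-z)*sin(z) - exp(-z)*cos(z)).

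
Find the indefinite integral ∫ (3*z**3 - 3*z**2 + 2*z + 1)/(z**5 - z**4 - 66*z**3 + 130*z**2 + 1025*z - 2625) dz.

Factor the denominator: (z - 5)**2*(z - 3)*(z + 5)*(z + 7).
Partial-fraction decomposition: -1189/(2880*(z + 7)) + 459/(1600*(z + 5)) + 61/(320*(z - 3)) - 931/(14400*(z - 5)) + 311/(240*(z - 5)**2).
Integrate each term; A/(z−a) gives A·log|z−a|; A/(z−a)² gives −A/(z−a).

-931*log(z - 5)/14400 + 61*log(z - 3)/320 + 459*log(z + 5)/1600 - 1189*log(z + 7)/2880 - 311/(240*z - 1200) + C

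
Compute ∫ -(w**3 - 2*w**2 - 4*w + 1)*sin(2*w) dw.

w**3*cos(2*w)/2 - 3*w**2*sin(2*w)/4 - w**2*cos(2*w) + w*sin(2*w) - 11*w*cos(2*w)/4 + 11*sin(2*w)/8 + cos(2*w) + C

Use integration by parts with u = w**3 - 2*w**2 - 4*w + 1, dv = -sin(2*w) dw, so v = cos(2*w)/2.
Apply parts 3 times (tabular method): alternate signs, differentiate u down to 0, integrate dv up.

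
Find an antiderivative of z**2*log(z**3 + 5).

z**3*log(z**3 + 5)/3 - z**3/3 + 5*log(z**3 + 5)/3 + C

Let u = z**3 + 5, so du = (3*z**2) dz.
The integral becomes (1/3)·∫ log(u) du; integrate by parts with u′=log(u), dv′=du.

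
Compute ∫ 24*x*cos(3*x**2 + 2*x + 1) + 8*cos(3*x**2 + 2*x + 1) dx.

Let u = 3*x**2 + 2*x + 1, so du = (6*x + 2) dx.
Rewriting, the integral becomes 4·∫ cos(u) du = 4·sin(u).
Substituting back, u = 3*x**2 + 2*x + 1.

4*sin(3*x**2 + 2*x + 1) + C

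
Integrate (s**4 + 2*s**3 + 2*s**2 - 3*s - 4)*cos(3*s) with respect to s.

Use integration by parts with u = s**4 + 2*s**3 + 2*s**2 - 3*s - 4, dv = cos(3*s) ds, so v = sin(3*s)/3.
Apply parts 4 times (tabular method): alternate signs, differentiate u down to 0, integrate dv up.

s**4*sin(3*s)/3 + 2*s**3*sin(3*s)/3 + 4*s**3*cos(3*s)/9 + 2*s**2*sin(3*s)/9 + 2*s**2*cos(3*s)/3 - 13*s*sin(3*s)/9 + 4*s*cos(3*s)/27 - 112*sin(3*s)/81 - 13*cos(3*s)/27 + C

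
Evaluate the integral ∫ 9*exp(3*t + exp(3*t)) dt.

Let u = exp(3*t), so du = (3*exp(3*t)) dt.
Rewriting, the integral becomes 3·∫ e^u du = 3·e^u.
Substituting back, u = exp(3*t).

3*exp(exp(3*t)) + C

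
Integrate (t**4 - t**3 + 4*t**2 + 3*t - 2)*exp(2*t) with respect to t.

Use integration by parts with u = t**4 - t**3 + 4*t**2 + 3*t - 2, dv = exp(2*t) dt, so v = exp(2*t)/2.
Apply parts 4 times (tabular method): alternate signs, differentiate u down to 0, integrate dv up.

(4*t**4 - 12*t**3 + 34*t**2 - 22*t + 3)*exp(2*t)/8 + C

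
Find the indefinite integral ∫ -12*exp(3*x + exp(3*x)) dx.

Let u = exp(3*x), so du = (3*exp(3*x)) dx.
Rewriting, the integral becomes -4·∫ e^u du = -4·e^u.
Substituting back, u = exp(3*x).

-4*exp(exp(3*x)) + C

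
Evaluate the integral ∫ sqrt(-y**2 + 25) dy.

y*sqrt(-y**2 + 25)/2 + 25*asin(y/5)/2 + C

Substitute y = 5·sin(θ), so dy = 5·cos(θ) dθ and the radical becomes sqrt(-y**2 + 25) = 5·cos(θ) by the Pythagorean identity.
Integrate the resulting trig expression in θ, then back-substitute θ = asin(y/5), sin(θ) = y/5, cos(θ) = sqrt(-y**2 + 25)/5 (absorbing any constant into C).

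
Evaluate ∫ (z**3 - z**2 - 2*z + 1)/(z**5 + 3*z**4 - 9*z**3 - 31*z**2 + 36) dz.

13*log(z - 3)/300 + log(z - 1)/72 + 259*log(z + 2)/225 - 29*log(z + 3)/24 + 7/(15*z + 30) + C

Factor the denominator: (z - 3)*(z - 1)*(z + 2)**2*(z + 3).
Partial-fraction decomposition: -29/(24*(z + 3)) + 259/(225*(z + 2)) - 7/(15*(z + 2)**2) + 1/(72*(z - 1)) + 13/(300*(z - 3)).
Integrate each term; A/(z−a) gives A·log|z−a|; A/(z−a)² gives −A/(z−a).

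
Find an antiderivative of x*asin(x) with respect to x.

x**2*asin(x)/2 + x*sqrt(-x**2 + 1)/4 - asin(x)/4 + C

Use integration by parts with u = arcsin(x), dv = x dx.
Then du = 1/sqrt(-x**2 + 1) dx.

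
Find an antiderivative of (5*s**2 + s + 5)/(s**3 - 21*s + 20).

Factor the denominator: (s - 4)*(s - 1)*(s + 5).
Partial-fraction decomposition: 125/(54*(s + 5)) - 11/(18*(s - 1)) + 89/(27*(s - 4)).
Integrate each term: A/(s−a) contributes A·log|s−a|.

89*log(s - 4)/27 - 11*log(s - 1)/18 + 125*log(s + 5)/54 + C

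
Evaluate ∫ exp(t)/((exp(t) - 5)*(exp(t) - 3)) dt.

Let u = e^t, du = e^t dt.
The integral becomes ∫ du/((u-3)(u-5)); decompose into partial fractions.

log(exp(t) - 5)/2 - log(exp(t) - 3)/2 + C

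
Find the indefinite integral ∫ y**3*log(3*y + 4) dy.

Use integration by parts with u = log(3*y + 4), dv = y**3 dy.
Then du = 3/(3*y + 4) dy and v = y**4/4.

y**4*log(3*y + 4)/4 - y**4/16 + y**3/9 - 2*y**2/9 + 16*y/27 - 64*log(3*y + 4)/81 + C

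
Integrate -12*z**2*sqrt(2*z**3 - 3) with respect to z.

Let u = 2*z**3 - 3, so du = (6*z**2) dz.
Rewriting, the integral becomes -2·∫ √u du = -2·(2/3)u^(3/2).
Substituting back, u = 2*z**3 - 3.

-4*(2*z**3 - 3)**(3/2)/3 + C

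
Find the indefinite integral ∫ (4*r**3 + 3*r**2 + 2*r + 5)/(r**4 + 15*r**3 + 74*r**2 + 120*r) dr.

Factor the denominator: r*(r + 4)*(r + 5)*(r + 6).
Partial-fraction decomposition: 763/(12*(r + 6)) - 86/(r + 5) + 211/(8*(r + 4)) + 1/(24*r).
Integrate each term: A/(r−a) contributes A·log|r−a|.

log(r)/24 + 211*log(r + 4)/8 - 86*log(r + 5) + 763*log(r + 6)/12 + C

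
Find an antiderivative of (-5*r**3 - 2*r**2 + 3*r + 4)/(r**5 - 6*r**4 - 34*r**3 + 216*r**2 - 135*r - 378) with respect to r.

-447*log(r - 7)/416 + 289*log(r - 3)/324 - log(r + 1)/160 + 994*log(r + 6)/5265 - 35/(36*r - 108) + C

Factor the denominator: (r - 7)*(r - 3)**2*(r + 1)*(r + 6).
Partial-fraction decomposition: 994/(5265*(r + 6)) - 1/(160*(r + 1)) + 289/(324*(r - 3)) + 35/(36*(r - 3)**2) - 447/(416*(r - 7)).
Integrate each term; A/(r−a) gives A·log|r−a|; A/(r−a)² gives −A/(r−a).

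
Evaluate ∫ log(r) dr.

Use integration by parts with u = log(r), dv = dr.
Then du = 1/r dr and v = r.

r*log(r) - r + C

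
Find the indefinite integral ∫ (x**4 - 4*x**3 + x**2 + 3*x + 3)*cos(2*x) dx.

Use integration by parts with u = x**4 - 4*x**3 + x**2 + 3*x + 3, dv = cos(2*x) dx, so v = sin(2*x)/2.
Apply parts 4 times (tabular method): alternate signs, differentiate u down to 0, integrate dv up.

x**4*sin(2*x)/2 - 2*x**3*sin(2*x) + x**3*cos(2*x) - x**2*sin(2*x) - 3*x**2*cos(2*x) + 9*x*sin(2*x)/2 - x*cos(2*x) + 2*sin(2*x) + 9*cos(2*x)/4 + C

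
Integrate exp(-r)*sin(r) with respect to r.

-exp(-r)*sin(r)/2 - exp(-r)*cos(r)/2 + C

Let I denote the integral. Integrate by parts with u = sin(r), dv = exp(-r) dr, so v = -exp(-r): I = -exp(-r)*sin(r) + ∫ exp(-r)*cos(r) dr.
Apply parts again with u = cos(r), dv = exp(-r) dr: ∫ exp(-r)*cos(r) dr = -exp(-r)*cos(r) − I. Substituting back brings back I: I = -exp(-r)*sin(r) - exp(-r)*cos(r) − I.
Solving for I: (1 + 1)·I equals the remaining terms, so I = (1/2)·(-exp(-r)*sin(r) - exp(-r)*cos(r)).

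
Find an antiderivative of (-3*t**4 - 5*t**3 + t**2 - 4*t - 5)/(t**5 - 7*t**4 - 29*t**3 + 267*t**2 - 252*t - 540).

Factor the denominator: (t - 6)*(t - 5)*(t - 3)*(t + 1)*(t + 6).
Partial-fraction decomposition: -2753/(5940*(t + 6)) - 1/(420*(t + 1)) - 193/(108*(t - 3)) + 625/(33*(t - 5)) - 4961/(252*(t - 6)).
Integrate each term: A/(t−a) contributes A·log|t−a|.

-4961*log(t - 6)/252 + 625*log(t - 5)/33 - 193*log(t - 3)/108 - log(t + 1)/420 - 2753*log(t + 6)/5940 + C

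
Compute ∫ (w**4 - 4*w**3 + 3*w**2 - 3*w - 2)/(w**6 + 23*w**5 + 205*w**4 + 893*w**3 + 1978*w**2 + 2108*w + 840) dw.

Factor the denominator: (w + 1)*(w + 2)**2*(w + 5)*(w + 6)*(w + 7).
Partial-fraction decomposition: -1313/(100*(w + 7)) + 571/(20*(w + 6)) - 1213/(72*(w + 5)) + 1217/(900*(w + 2)) - 16/(15*(w + 2)**2) + 3/(40*(w + 1)).
Integrate each term; A/(w−a) gives A·log|w−a|; A/(w−a)² gives −A/(w−a).

3*log(w + 1)/40 + 1217*log(w + 2)/900 - 1213*log(w + 5)/72 + 571*log(w + 6)/20 - 1313*log(w + 7)/100 + 16/(15*w + 30) + C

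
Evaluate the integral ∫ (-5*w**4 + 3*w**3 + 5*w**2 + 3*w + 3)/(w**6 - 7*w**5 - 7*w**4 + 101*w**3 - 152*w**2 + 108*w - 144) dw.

-1877*log(w - 6)/1480 + 89*log(w - 3)/70 - 9*log(w - 2)/40 + 467*log(w + 4)/2380 + 161*log(w**2 + 1)/12580 + 189*atan(w)/6290 + C

Factor the denominator: (w - 6)*(w - 3)*(w - 2)*(w + 4)*(w**2 + 1).
Partial-fraction decomposition: 7*(23*w + 27)/(6290*(w**2 + 1)) + 467/(2380*(w + 4)) - 9/(40*(w - 2)) + 89/(70*(w - 3)) - 1877/(1480*(w - 6)).
Integrate each term; A/(w−a) gives A·log|w−a|; the (Bw+D)/(w²+p²) term gives a log and an atan.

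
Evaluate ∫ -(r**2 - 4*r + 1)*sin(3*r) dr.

r**2*cos(3*r)/3 - 2*r*sin(3*r)/9 - 4*r*cos(3*r)/3 + 4*sin(3*r)/9 + 7*cos(3*r)/27 + C

Use integration by parts with u = r**2 - 4*r + 1, dv = -sin(3*r) dr, so v = cos(3*r)/3.
Apply parts 2 times (tabular method): alternate signs, differentiate u down to 0, integrate dv up.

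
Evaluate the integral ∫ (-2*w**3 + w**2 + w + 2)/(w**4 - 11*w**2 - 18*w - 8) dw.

Factor the denominator: (w - 4)*(w + 1)**2*(w + 2).
Partial-fraction decomposition: -10/(3*(w + 2)) + 51/(25*(w + 1)) - 4/(5*(w + 1)**2) - 53/(75*(w - 4)).
Integrate each term; A/(w−a) gives A·log|w−a|; A/(w−a)² gives −A/(w−a).

-53*log(w - 4)/75 + 51*log(w + 1)/25 - 10*log(w + 2)/3 + 4/(5*w + 5) + C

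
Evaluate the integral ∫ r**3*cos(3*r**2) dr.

Let u = r², du = 2r dr; rewrite as (1/2)∫ u^1·cos(3u) du.
Now integrate by parts 1 time.

r**2*sin(3*r**2)/6 + cos(3*r**2)/18 + C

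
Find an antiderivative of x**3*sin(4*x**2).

Let u = x², du = 2x dx; rewrite as (1/2)∫ u^1·sin(4u) du.
Now integrate by parts 1 time.

-x**2*cos(4*x**2)/8 + sin(4*x**2)/32 + C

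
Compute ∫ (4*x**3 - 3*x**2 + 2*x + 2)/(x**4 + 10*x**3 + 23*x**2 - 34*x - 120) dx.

13*log(x - 2)/105 + 139*log(x + 3)/10 - 155*log(x + 4)/3 + 583*log(x + 5)/14 + C

Factor the denominator: (x - 2)*(x + 3)*(x + 4)*(x + 5).
Partial-fraction decomposition: 583/(14*(x + 5)) - 155/(3*(x + 4)) + 139/(10*(x + 3)) + 13/(105*(x - 2)).
Integrate each term: A/(x−a) contributes A·log|x−a|.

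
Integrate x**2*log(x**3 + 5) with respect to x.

x**3*log(x**3 + 5)/3 - x**3/3 + 5*log(x**3 + 5)/3 + C

Let u = x**3 + 5, so du = (3*x**2) dx.
The integral becomes (1/3)·∫ log(u) du; integrate by parts with u′=log(u), dv′=du.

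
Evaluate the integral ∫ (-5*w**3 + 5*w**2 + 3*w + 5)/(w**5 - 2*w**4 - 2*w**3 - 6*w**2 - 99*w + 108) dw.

Factor the denominator: (w - 4)*(w - 1)*(w + 3)*(w**2 + 9).
Partial-fraction decomposition: 4*(8*w - 123)/(225*(w**2 + 9)) + 22/(63*(w + 3)) - 1/(15*(w - 1)) - 223/(525*(w - 4)).
Integrate each term; A/(w−a) gives A·log|w−a|; the (Bw+D)/(w²+p²) term gives a log and an atan.

-223*log(w - 4)/525 - log(w - 1)/15 + 22*log(w + 3)/63 + 16*log(w**2 + 9)/225 - 164*atan(w/3)/225 + C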